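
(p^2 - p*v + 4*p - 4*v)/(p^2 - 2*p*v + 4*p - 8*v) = (p - v)/(p - 2*v)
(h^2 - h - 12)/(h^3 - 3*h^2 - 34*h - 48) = (h - 4)/(h^2 - 6*h - 16)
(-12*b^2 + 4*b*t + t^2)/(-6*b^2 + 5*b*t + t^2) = (-2*b + t)/(-b + t)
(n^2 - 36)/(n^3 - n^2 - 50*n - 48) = (n - 6)/(n^2 - 7*n - 8)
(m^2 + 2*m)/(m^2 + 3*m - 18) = m*(m + 2)/(m^2 + 3*m - 18)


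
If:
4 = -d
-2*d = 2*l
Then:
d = -4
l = 4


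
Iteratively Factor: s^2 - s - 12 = (s + 3)*(s - 4)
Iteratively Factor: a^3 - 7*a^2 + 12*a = (a)*(a^2 - 7*a + 12) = a*(a - 3)*(a - 4)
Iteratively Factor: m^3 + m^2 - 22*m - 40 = (m + 2)*(m^2 - m - 20) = (m - 5)*(m + 2)*(m + 4)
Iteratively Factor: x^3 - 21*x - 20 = (x - 5)*(x^2 + 5*x + 4) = (x - 5)*(x + 4)*(x + 1)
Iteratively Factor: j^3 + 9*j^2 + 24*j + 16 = (j + 4)*(j^2 + 5*j + 4) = (j + 4)^2*(j + 1)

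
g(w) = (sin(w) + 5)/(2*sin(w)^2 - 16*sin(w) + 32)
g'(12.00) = 0.06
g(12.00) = 0.11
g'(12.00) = 0.06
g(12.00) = 0.11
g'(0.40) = 0.14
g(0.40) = 0.21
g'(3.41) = -0.09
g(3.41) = 0.13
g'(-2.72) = -0.07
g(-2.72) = 0.12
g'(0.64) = 0.15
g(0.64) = 0.24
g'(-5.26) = 0.12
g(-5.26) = 0.30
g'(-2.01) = -0.02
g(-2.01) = 0.09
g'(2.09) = -0.12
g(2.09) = 0.30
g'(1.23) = 0.09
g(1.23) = 0.32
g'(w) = (-4*sin(w)*cos(w) + 16*cos(w))*(sin(w) + 5)/(2*sin(w)^2 - 16*sin(w) + 32)^2 + cos(w)/(2*sin(w)^2 - 16*sin(w) + 32) = -(sin(w) + 14)*cos(w)/(2*(sin(w) - 4)^3)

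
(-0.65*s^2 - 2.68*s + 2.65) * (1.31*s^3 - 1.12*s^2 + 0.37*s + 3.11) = -0.8515*s^5 - 2.7828*s^4 + 6.2326*s^3 - 5.9811*s^2 - 7.3543*s + 8.2415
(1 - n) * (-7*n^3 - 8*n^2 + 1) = 7*n^4 + n^3 - 8*n^2 - n + 1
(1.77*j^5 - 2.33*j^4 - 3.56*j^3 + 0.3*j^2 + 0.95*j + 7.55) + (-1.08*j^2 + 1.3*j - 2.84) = 1.77*j^5 - 2.33*j^4 - 3.56*j^3 - 0.78*j^2 + 2.25*j + 4.71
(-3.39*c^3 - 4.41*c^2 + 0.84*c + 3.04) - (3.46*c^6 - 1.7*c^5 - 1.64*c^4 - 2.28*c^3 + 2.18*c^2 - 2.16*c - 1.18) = -3.46*c^6 + 1.7*c^5 + 1.64*c^4 - 1.11*c^3 - 6.59*c^2 + 3.0*c + 4.22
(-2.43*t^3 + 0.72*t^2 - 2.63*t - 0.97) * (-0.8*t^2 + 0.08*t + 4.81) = 1.944*t^5 - 0.7704*t^4 - 9.5267*t^3 + 4.0288*t^2 - 12.7279*t - 4.6657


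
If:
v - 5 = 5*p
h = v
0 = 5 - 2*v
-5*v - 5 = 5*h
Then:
No Solution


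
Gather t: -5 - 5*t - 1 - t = -6*t - 6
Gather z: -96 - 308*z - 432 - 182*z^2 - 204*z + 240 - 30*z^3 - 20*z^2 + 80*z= -30*z^3 - 202*z^2 - 432*z - 288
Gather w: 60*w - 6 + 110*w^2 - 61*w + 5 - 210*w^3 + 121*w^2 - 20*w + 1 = -210*w^3 + 231*w^2 - 21*w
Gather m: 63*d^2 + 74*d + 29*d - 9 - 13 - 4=63*d^2 + 103*d - 26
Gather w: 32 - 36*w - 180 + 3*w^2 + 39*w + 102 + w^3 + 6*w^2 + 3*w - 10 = w^3 + 9*w^2 + 6*w - 56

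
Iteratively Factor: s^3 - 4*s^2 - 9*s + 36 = (s - 3)*(s^2 - s - 12) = (s - 4)*(s - 3)*(s + 3)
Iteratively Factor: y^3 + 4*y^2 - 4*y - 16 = (y - 2)*(y^2 + 6*y + 8) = (y - 2)*(y + 2)*(y + 4)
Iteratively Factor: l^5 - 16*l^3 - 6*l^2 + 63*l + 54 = (l + 2)*(l^4 - 2*l^3 - 12*l^2 + 18*l + 27) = (l + 2)*(l + 3)*(l^3 - 5*l^2 + 3*l + 9) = (l + 1)*(l + 2)*(l + 3)*(l^2 - 6*l + 9) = (l - 3)*(l + 1)*(l + 2)*(l + 3)*(l - 3)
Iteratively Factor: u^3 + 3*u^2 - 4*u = (u + 4)*(u^2 - u) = u*(u + 4)*(u - 1)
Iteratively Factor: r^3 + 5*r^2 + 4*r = (r)*(r^2 + 5*r + 4) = r*(r + 1)*(r + 4)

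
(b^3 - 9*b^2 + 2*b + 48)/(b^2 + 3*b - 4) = (b^3 - 9*b^2 + 2*b + 48)/(b^2 + 3*b - 4)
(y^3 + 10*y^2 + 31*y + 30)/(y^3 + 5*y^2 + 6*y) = (y + 5)/y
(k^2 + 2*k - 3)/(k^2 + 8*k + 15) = (k - 1)/(k + 5)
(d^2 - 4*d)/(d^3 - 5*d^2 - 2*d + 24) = d/(d^2 - d - 6)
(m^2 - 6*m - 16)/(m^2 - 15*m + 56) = (m + 2)/(m - 7)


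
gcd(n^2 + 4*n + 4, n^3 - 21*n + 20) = 1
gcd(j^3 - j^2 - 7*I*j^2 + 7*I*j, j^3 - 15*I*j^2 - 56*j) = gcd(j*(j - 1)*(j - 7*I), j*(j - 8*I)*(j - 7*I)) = j^2 - 7*I*j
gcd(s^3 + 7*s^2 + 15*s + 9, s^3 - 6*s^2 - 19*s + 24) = s + 3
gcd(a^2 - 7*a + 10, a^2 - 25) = a - 5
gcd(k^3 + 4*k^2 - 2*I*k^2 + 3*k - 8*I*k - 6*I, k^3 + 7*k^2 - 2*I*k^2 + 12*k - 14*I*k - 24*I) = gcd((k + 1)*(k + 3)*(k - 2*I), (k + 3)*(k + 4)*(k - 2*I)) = k^2 + k*(3 - 2*I) - 6*I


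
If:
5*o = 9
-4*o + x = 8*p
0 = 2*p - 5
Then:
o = 9/5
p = 5/2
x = 136/5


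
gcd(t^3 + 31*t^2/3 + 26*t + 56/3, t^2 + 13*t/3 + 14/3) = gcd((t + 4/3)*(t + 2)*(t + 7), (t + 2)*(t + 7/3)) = t + 2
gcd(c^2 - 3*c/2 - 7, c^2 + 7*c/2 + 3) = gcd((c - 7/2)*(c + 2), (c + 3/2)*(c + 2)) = c + 2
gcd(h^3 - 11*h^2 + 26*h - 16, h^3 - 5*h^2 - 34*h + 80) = h^2 - 10*h + 16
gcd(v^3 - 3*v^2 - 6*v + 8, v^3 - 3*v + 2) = v^2 + v - 2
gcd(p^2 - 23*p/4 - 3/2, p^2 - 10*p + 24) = p - 6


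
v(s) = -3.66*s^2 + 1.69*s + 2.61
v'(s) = 1.69 - 7.32*s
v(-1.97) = -14.92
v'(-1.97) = 16.11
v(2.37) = -13.94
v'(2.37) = -15.66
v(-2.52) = -24.89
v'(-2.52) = 20.14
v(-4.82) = -90.57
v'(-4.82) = 36.97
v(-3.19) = -40.03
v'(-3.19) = 25.04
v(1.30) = -1.38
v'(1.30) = -7.83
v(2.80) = -21.35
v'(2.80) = -18.81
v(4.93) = -78.01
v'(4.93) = -34.40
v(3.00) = -25.26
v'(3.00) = -20.27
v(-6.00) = -139.29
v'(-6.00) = 45.61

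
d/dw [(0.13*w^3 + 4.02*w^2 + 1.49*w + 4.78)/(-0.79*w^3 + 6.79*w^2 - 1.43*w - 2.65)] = (4.0585*w^4 + 1.9824*w^3 - 5.5706*w^2 - 86.2184*w + 2.8869)/(0.6241*w^6 - 10.7282*w^5 + 48.3635*w^4 - 15.2324*w^3 - 33.9421*w^2 + 7.579*w + 7.0225)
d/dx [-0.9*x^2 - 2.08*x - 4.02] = -1.8*x - 2.08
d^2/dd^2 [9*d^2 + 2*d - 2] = 18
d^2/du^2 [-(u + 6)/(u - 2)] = -16/(u - 2)^3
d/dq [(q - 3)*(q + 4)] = 2*q + 1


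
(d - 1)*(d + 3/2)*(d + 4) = d^3 + 9*d^2/2 + d/2 - 6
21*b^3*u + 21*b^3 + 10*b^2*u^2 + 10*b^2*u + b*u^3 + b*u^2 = (3*b + u)*(7*b + u)*(b*u + b)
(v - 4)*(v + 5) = v^2 + v - 20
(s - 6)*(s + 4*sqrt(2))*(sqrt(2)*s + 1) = sqrt(2)*s^3 - 6*sqrt(2)*s^2 + 9*s^2 - 54*s + 4*sqrt(2)*s - 24*sqrt(2)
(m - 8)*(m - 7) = m^2 - 15*m + 56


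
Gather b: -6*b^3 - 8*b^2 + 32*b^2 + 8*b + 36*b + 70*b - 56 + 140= -6*b^3 + 24*b^2 + 114*b + 84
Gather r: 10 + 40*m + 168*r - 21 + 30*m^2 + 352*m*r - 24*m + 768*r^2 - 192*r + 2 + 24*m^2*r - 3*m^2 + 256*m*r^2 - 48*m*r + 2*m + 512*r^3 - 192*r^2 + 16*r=27*m^2 + 18*m + 512*r^3 + r^2*(256*m + 576) + r*(24*m^2 + 304*m - 8) - 9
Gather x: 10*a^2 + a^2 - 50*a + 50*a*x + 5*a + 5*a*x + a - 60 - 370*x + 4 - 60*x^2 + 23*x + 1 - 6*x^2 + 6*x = 11*a^2 - 44*a - 66*x^2 + x*(55*a - 341) - 55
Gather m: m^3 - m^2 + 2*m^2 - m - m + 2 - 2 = m^3 + m^2 - 2*m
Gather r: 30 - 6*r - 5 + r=25 - 5*r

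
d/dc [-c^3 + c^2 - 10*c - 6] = -3*c^2 + 2*c - 10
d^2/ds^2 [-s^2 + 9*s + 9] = -2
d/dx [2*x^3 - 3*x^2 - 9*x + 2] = 6*x^2 - 6*x - 9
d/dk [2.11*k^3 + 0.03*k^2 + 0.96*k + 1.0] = 6.33*k^2 + 0.06*k + 0.96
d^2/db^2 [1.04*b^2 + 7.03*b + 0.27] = 2.08000000000000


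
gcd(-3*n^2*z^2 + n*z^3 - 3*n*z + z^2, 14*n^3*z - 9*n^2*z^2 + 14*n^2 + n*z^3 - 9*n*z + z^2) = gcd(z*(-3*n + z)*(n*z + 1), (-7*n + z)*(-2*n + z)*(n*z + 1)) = n*z + 1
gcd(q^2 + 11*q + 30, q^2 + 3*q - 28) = 1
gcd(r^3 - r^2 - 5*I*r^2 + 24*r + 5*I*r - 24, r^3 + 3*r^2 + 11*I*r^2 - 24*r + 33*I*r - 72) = r + 3*I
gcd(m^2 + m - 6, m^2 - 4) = m - 2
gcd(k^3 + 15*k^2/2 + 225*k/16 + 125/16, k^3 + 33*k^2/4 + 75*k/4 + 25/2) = k^2 + 25*k/4 + 25/4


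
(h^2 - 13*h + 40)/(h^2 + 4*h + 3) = (h^2 - 13*h + 40)/(h^2 + 4*h + 3)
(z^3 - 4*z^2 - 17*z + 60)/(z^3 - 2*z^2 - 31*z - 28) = (z^2 - 8*z + 15)/(z^2 - 6*z - 7)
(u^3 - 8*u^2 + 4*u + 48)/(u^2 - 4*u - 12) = u - 4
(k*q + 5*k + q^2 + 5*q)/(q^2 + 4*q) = (k*q + 5*k + q^2 + 5*q)/(q*(q + 4))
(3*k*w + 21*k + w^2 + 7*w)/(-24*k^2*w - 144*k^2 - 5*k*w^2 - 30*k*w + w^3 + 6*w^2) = (w + 7)/(-8*k*w - 48*k + w^2 + 6*w)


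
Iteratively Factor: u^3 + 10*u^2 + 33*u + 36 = (u + 3)*(u^2 + 7*u + 12) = (u + 3)*(u + 4)*(u + 3)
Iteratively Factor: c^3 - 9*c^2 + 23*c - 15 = (c - 1)*(c^2 - 8*c + 15) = (c - 3)*(c - 1)*(c - 5)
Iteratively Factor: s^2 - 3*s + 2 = (s - 2)*(s - 1)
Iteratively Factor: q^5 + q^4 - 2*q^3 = (q)*(q^4 + q^3 - 2*q^2) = q^2*(q^3 + q^2 - 2*q) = q^2*(q + 2)*(q^2 - q) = q^2*(q - 1)*(q + 2)*(q)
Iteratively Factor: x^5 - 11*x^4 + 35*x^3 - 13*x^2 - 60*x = (x + 1)*(x^4 - 12*x^3 + 47*x^2 - 60*x) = (x - 4)*(x + 1)*(x^3 - 8*x^2 + 15*x) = (x - 4)*(x - 3)*(x + 1)*(x^2 - 5*x) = x*(x - 4)*(x - 3)*(x + 1)*(x - 5)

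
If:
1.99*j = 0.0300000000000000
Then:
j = 0.02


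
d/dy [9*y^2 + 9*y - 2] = 18*y + 9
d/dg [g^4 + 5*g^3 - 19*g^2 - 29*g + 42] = 4*g^3 + 15*g^2 - 38*g - 29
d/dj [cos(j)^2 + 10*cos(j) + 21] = -2*(cos(j) + 5)*sin(j)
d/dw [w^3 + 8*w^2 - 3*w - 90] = 3*w^2 + 16*w - 3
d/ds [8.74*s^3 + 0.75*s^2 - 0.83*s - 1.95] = 26.22*s^2 + 1.5*s - 0.83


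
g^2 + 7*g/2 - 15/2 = (g - 3/2)*(g + 5)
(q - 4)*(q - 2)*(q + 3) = q^3 - 3*q^2 - 10*q + 24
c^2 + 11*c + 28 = (c + 4)*(c + 7)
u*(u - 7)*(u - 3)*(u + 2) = u^4 - 8*u^3 + u^2 + 42*u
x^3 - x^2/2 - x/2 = x*(x - 1)*(x + 1/2)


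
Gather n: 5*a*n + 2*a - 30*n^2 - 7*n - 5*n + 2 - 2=2*a - 30*n^2 + n*(5*a - 12)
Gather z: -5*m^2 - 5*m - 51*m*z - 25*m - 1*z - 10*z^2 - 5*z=-5*m^2 - 30*m - 10*z^2 + z*(-51*m - 6)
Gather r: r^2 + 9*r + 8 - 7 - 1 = r^2 + 9*r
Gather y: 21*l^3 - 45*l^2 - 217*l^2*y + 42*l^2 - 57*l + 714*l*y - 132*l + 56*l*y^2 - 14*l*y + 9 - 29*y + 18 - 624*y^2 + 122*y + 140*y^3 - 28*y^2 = 21*l^3 - 3*l^2 - 189*l + 140*y^3 + y^2*(56*l - 652) + y*(-217*l^2 + 700*l + 93) + 27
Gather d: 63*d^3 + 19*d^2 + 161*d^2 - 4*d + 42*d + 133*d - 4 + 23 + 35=63*d^3 + 180*d^2 + 171*d + 54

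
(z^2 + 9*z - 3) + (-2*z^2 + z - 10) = -z^2 + 10*z - 13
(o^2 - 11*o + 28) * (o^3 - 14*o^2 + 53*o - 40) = o^5 - 25*o^4 + 235*o^3 - 1015*o^2 + 1924*o - 1120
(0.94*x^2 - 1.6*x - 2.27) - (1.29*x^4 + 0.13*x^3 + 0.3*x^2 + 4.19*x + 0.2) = -1.29*x^4 - 0.13*x^3 + 0.64*x^2 - 5.79*x - 2.47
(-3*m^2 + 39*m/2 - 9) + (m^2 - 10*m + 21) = -2*m^2 + 19*m/2 + 12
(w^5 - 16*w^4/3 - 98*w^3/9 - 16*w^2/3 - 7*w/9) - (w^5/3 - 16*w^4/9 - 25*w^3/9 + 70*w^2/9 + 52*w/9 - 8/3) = 2*w^5/3 - 32*w^4/9 - 73*w^3/9 - 118*w^2/9 - 59*w/9 + 8/3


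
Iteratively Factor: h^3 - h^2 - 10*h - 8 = (h + 2)*(h^2 - 3*h - 4) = (h - 4)*(h + 2)*(h + 1)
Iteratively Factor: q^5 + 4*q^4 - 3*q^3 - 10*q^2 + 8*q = (q - 1)*(q^4 + 5*q^3 + 2*q^2 - 8*q) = (q - 1)*(q + 2)*(q^3 + 3*q^2 - 4*q) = (q - 1)^2*(q + 2)*(q^2 + 4*q) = (q - 1)^2*(q + 2)*(q + 4)*(q)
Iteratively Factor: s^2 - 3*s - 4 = (s - 4)*(s + 1)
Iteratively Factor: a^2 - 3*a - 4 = (a + 1)*(a - 4)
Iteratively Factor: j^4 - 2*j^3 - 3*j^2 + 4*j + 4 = (j - 2)*(j^3 - 3*j - 2) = (j - 2)*(j + 1)*(j^2 - j - 2) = (j - 2)^2*(j + 1)*(j + 1)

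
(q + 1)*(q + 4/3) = q^2 + 7*q/3 + 4/3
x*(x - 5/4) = x^2 - 5*x/4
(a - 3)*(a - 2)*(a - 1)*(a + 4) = a^4 - 2*a^3 - 13*a^2 + 38*a - 24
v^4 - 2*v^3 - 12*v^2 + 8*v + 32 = (v - 4)*(v - 2)*(v + 2)^2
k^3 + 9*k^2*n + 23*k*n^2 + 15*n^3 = (k + n)*(k + 3*n)*(k + 5*n)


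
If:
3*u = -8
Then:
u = -8/3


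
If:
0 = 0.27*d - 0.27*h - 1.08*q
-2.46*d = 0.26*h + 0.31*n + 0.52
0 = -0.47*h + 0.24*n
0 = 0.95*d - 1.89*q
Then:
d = -0.33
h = 0.33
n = 0.65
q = -0.17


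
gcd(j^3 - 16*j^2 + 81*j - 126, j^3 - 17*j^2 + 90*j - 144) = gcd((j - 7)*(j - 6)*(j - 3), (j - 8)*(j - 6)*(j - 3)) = j^2 - 9*j + 18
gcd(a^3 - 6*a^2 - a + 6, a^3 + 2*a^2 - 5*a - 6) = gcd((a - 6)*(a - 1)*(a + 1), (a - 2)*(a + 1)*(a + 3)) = a + 1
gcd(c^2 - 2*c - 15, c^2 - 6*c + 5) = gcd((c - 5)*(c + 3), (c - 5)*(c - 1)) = c - 5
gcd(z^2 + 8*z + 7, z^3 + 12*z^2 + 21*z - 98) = z + 7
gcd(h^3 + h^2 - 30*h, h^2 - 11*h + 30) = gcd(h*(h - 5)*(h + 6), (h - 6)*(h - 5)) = h - 5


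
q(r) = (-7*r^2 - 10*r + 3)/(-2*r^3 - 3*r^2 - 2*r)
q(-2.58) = -0.91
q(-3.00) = -0.91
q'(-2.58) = 0.10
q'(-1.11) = 13.84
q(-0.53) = 12.30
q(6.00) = 0.56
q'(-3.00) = -0.08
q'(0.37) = 6.79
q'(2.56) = -0.35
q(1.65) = 1.59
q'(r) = (-14*r - 10)/(-2*r^3 - 3*r^2 - 2*r) + (-7*r^2 - 10*r + 3)*(6*r^2 + 6*r + 2)/(-2*r^3 - 3*r^2 - 2*r)^2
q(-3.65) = -0.83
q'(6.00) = -0.09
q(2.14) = 1.34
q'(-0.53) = 7.06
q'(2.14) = -0.45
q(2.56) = 1.17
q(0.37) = 1.32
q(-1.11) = 4.35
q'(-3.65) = -0.14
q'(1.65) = -0.58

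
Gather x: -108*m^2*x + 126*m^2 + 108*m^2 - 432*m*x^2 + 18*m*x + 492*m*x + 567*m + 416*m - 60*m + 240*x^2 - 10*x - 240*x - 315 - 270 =234*m^2 + 923*m + x^2*(240 - 432*m) + x*(-108*m^2 + 510*m - 250) - 585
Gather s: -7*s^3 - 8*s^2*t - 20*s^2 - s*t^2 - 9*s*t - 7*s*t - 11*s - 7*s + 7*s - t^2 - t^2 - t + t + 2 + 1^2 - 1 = -7*s^3 + s^2*(-8*t - 20) + s*(-t^2 - 16*t - 11) - 2*t^2 + 2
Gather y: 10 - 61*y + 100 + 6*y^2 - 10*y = 6*y^2 - 71*y + 110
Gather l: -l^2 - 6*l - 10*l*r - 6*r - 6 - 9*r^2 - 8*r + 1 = -l^2 + l*(-10*r - 6) - 9*r^2 - 14*r - 5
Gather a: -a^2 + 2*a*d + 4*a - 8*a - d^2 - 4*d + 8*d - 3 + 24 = -a^2 + a*(2*d - 4) - d^2 + 4*d + 21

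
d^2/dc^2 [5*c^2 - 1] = 10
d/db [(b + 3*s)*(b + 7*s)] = 2*b + 10*s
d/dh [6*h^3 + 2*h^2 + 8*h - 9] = 18*h^2 + 4*h + 8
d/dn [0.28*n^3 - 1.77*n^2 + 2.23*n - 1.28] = 0.84*n^2 - 3.54*n + 2.23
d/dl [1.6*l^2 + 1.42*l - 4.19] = 3.2*l + 1.42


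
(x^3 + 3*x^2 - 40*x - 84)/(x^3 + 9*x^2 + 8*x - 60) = (x^3 + 3*x^2 - 40*x - 84)/(x^3 + 9*x^2 + 8*x - 60)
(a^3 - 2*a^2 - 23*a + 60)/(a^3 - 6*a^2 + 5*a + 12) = (a + 5)/(a + 1)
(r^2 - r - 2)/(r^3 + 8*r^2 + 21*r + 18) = (r^2 - r - 2)/(r^3 + 8*r^2 + 21*r + 18)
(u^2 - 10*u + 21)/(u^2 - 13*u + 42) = (u - 3)/(u - 6)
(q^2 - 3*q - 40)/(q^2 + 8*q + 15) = (q - 8)/(q + 3)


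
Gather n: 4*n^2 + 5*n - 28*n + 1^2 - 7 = 4*n^2 - 23*n - 6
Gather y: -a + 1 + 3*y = -a + 3*y + 1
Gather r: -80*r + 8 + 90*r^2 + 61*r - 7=90*r^2 - 19*r + 1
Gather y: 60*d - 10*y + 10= 60*d - 10*y + 10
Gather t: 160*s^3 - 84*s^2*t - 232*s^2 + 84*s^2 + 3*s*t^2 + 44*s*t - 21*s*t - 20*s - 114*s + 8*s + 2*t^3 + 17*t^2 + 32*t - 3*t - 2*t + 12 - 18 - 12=160*s^3 - 148*s^2 - 126*s + 2*t^3 + t^2*(3*s + 17) + t*(-84*s^2 + 23*s + 27) - 18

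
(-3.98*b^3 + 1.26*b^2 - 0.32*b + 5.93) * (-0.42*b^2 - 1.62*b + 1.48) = 1.6716*b^5 + 5.9184*b^4 - 7.7972*b^3 - 0.1074*b^2 - 10.0802*b + 8.7764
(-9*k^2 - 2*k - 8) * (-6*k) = 54*k^3 + 12*k^2 + 48*k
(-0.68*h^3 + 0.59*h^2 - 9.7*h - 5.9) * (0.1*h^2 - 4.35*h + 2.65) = -0.068*h^5 + 3.017*h^4 - 5.3385*h^3 + 43.1685*h^2 - 0.0399999999999991*h - 15.635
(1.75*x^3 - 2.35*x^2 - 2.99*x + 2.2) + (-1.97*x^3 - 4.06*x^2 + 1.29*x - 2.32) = -0.22*x^3 - 6.41*x^2 - 1.7*x - 0.12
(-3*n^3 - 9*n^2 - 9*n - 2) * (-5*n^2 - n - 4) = 15*n^5 + 48*n^4 + 66*n^3 + 55*n^2 + 38*n + 8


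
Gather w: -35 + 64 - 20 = 9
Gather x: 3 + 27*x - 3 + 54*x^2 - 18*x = 54*x^2 + 9*x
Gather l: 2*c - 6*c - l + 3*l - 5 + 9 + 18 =-4*c + 2*l + 22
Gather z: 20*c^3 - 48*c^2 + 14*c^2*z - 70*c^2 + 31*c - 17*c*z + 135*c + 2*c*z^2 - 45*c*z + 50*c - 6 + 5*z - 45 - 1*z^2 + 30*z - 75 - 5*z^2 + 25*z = 20*c^3 - 118*c^2 + 216*c + z^2*(2*c - 6) + z*(14*c^2 - 62*c + 60) - 126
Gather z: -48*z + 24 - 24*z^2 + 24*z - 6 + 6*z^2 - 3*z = -18*z^2 - 27*z + 18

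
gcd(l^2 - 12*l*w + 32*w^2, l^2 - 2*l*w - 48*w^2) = -l + 8*w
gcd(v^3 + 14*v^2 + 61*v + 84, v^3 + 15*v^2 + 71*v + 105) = v^2 + 10*v + 21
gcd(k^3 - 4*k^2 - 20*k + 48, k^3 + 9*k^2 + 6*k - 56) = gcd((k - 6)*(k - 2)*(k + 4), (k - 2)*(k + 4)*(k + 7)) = k^2 + 2*k - 8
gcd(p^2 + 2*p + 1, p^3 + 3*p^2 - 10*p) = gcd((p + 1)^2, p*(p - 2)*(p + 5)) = 1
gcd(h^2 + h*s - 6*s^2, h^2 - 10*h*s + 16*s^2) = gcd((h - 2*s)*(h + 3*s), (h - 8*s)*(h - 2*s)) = -h + 2*s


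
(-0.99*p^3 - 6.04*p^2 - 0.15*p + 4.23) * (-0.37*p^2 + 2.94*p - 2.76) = 0.3663*p^5 - 0.6758*p^4 - 14.9697*p^3 + 14.6643*p^2 + 12.8502*p - 11.6748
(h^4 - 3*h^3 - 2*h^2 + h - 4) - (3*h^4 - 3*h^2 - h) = -2*h^4 - 3*h^3 + h^2 + 2*h - 4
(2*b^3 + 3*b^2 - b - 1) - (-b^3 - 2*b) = 3*b^3 + 3*b^2 + b - 1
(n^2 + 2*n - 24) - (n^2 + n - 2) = n - 22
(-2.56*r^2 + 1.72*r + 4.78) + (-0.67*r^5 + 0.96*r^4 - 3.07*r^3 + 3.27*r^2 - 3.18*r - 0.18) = -0.67*r^5 + 0.96*r^4 - 3.07*r^3 + 0.71*r^2 - 1.46*r + 4.6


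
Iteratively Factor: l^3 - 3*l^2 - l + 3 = (l + 1)*(l^2 - 4*l + 3) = (l - 1)*(l + 1)*(l - 3)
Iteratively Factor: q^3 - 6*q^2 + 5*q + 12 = (q - 4)*(q^2 - 2*q - 3) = (q - 4)*(q + 1)*(q - 3)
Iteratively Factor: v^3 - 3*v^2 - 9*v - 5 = (v + 1)*(v^2 - 4*v - 5) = (v - 5)*(v + 1)*(v + 1)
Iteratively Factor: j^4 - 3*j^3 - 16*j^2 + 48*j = (j + 4)*(j^3 - 7*j^2 + 12*j) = (j - 3)*(j + 4)*(j^2 - 4*j) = j*(j - 3)*(j + 4)*(j - 4)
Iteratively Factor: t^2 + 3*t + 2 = (t + 2)*(t + 1)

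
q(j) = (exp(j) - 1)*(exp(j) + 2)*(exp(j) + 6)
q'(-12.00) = 0.00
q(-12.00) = -12.00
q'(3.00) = 30037.60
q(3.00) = 10995.43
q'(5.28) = 23257372.94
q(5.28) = 7842945.26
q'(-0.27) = 12.55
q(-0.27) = -4.42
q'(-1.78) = 1.09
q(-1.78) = -11.12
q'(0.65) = 80.12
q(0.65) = 28.38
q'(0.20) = 31.24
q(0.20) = 5.15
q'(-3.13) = 0.20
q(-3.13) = -11.81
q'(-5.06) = 0.03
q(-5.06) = -11.97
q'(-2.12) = 0.69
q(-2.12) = -11.42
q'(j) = (exp(j) - 1)*(exp(j) + 2)*exp(j) + (exp(j) - 1)*(exp(j) + 6)*exp(j) + (exp(j) + 2)*(exp(j) + 6)*exp(j)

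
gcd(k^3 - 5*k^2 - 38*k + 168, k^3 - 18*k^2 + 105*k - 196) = k^2 - 11*k + 28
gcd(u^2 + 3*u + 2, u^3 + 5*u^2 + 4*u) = u + 1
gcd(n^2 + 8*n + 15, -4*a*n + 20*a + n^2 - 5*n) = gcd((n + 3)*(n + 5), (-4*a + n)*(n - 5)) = 1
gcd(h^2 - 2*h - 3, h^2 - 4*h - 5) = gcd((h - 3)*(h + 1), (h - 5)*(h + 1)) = h + 1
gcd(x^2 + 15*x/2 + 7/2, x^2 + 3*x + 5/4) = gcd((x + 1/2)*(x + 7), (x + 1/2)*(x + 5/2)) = x + 1/2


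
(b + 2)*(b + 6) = b^2 + 8*b + 12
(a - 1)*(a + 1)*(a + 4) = a^3 + 4*a^2 - a - 4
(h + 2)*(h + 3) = h^2 + 5*h + 6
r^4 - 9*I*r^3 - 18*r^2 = r^2*(r - 6*I)*(r - 3*I)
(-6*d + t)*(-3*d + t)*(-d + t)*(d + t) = -18*d^4 + 9*d^3*t + 17*d^2*t^2 - 9*d*t^3 + t^4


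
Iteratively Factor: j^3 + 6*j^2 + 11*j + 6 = (j + 3)*(j^2 + 3*j + 2) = (j + 2)*(j + 3)*(j + 1)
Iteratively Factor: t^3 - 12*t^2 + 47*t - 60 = (t - 5)*(t^2 - 7*t + 12) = (t - 5)*(t - 4)*(t - 3)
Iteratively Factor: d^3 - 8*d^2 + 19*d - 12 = (d - 4)*(d^2 - 4*d + 3) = (d - 4)*(d - 3)*(d - 1)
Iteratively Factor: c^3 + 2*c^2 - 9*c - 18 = (c - 3)*(c^2 + 5*c + 6) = (c - 3)*(c + 2)*(c + 3)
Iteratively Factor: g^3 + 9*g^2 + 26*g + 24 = (g + 3)*(g^2 + 6*g + 8) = (g + 3)*(g + 4)*(g + 2)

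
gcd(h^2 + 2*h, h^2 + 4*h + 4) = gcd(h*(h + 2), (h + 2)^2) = h + 2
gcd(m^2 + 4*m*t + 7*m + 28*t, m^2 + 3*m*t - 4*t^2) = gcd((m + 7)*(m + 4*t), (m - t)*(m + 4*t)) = m + 4*t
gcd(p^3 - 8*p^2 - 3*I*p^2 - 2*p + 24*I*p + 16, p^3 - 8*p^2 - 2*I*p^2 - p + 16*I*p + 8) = p^2 + p*(-8 - I) + 8*I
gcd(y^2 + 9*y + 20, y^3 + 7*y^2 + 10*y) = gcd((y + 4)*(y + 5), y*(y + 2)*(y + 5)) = y + 5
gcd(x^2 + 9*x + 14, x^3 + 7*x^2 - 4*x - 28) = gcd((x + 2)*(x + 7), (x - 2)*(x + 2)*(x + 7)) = x^2 + 9*x + 14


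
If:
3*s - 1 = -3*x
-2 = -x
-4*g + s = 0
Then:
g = -5/12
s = -5/3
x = 2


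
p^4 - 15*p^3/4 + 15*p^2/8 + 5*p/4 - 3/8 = (p - 3)*(p - 1)*(p - 1/4)*(p + 1/2)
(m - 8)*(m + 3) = m^2 - 5*m - 24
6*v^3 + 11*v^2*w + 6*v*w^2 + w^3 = (v + w)*(2*v + w)*(3*v + w)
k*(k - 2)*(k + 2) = k^3 - 4*k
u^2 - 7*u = u*(u - 7)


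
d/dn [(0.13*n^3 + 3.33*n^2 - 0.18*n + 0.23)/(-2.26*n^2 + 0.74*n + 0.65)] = (-0.2938*n^4 + 0.192400000000001*n^3 + 2.3109*n^2 + 5.3686*n - 0.2872)/(5.1076*n^4 - 3.3448*n^3 - 2.3904*n^2 + 0.962*n + 0.4225)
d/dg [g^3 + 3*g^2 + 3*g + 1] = 3*g^2 + 6*g + 3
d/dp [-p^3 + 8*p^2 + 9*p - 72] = -3*p^2 + 16*p + 9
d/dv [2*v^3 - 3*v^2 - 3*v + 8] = 6*v^2 - 6*v - 3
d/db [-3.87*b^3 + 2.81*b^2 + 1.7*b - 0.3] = -11.61*b^2 + 5.62*b + 1.7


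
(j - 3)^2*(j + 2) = j^3 - 4*j^2 - 3*j + 18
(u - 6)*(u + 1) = u^2 - 5*u - 6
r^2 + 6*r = r*(r + 6)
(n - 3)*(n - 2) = n^2 - 5*n + 6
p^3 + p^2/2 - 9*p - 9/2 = (p - 3)*(p + 1/2)*(p + 3)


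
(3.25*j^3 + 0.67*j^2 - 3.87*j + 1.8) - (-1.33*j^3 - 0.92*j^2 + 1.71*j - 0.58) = 4.58*j^3 + 1.59*j^2 - 5.58*j + 2.38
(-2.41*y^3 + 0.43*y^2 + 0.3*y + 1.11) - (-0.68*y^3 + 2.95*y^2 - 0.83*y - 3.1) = -1.73*y^3 - 2.52*y^2 + 1.13*y + 4.21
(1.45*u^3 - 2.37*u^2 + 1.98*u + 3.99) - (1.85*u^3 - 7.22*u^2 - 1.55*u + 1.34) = -0.4*u^3 + 4.85*u^2 + 3.53*u + 2.65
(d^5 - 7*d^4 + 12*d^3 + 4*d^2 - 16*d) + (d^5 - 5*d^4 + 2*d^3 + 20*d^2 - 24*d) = 2*d^5 - 12*d^4 + 14*d^3 + 24*d^2 - 40*d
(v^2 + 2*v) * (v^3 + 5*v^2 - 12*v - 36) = v^5 + 7*v^4 - 2*v^3 - 60*v^2 - 72*v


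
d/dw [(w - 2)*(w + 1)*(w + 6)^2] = 4*w^3 + 33*w^2 + 44*w - 60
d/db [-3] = 0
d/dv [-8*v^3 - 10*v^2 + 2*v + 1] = -24*v^2 - 20*v + 2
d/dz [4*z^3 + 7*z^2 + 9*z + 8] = 12*z^2 + 14*z + 9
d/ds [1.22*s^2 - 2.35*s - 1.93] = 2.44*s - 2.35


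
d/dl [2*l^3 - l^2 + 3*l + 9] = 6*l^2 - 2*l + 3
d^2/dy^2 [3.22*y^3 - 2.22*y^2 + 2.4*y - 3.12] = 19.32*y - 4.44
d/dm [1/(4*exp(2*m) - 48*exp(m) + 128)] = (6 - exp(m))*exp(m)/(2*(exp(2*m) - 12*exp(m) + 32)^2)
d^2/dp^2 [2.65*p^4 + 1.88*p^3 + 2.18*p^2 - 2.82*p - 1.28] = 31.8*p^2 + 11.28*p + 4.36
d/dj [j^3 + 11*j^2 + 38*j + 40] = 3*j^2 + 22*j + 38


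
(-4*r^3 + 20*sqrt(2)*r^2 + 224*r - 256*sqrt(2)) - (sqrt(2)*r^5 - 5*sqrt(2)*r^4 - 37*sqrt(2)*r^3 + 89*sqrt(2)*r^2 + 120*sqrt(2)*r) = -sqrt(2)*r^5 + 5*sqrt(2)*r^4 - 4*r^3 + 37*sqrt(2)*r^3 - 69*sqrt(2)*r^2 - 120*sqrt(2)*r + 224*r - 256*sqrt(2)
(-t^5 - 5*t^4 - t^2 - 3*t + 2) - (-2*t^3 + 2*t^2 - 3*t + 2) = -t^5 - 5*t^4 + 2*t^3 - 3*t^2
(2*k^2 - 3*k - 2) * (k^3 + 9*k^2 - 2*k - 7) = 2*k^5 + 15*k^4 - 33*k^3 - 26*k^2 + 25*k + 14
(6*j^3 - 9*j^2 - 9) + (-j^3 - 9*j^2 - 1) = 5*j^3 - 18*j^2 - 10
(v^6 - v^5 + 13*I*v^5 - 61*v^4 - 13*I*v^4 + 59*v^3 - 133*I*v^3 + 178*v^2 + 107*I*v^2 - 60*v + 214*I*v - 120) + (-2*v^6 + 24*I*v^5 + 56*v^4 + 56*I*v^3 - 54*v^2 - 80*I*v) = -v^6 - v^5 + 37*I*v^5 - 5*v^4 - 13*I*v^4 + 59*v^3 - 77*I*v^3 + 124*v^2 + 107*I*v^2 - 60*v + 134*I*v - 120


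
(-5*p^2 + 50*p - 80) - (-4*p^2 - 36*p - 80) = -p^2 + 86*p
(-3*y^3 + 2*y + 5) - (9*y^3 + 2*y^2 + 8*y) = -12*y^3 - 2*y^2 - 6*y + 5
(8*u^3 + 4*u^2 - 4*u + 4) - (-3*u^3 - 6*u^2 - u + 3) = 11*u^3 + 10*u^2 - 3*u + 1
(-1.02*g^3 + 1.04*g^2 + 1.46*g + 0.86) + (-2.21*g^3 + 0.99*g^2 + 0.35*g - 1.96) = -3.23*g^3 + 2.03*g^2 + 1.81*g - 1.1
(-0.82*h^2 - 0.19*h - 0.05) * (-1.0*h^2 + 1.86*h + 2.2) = 0.82*h^4 - 1.3352*h^3 - 2.1074*h^2 - 0.511*h - 0.11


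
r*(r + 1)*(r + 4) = r^3 + 5*r^2 + 4*r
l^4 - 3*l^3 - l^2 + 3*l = l*(l - 3)*(l - 1)*(l + 1)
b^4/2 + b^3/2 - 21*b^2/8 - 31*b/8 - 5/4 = (b/2 + 1)*(b - 5/2)*(b + 1/2)*(b + 1)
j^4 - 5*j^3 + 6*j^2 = j^2*(j - 3)*(j - 2)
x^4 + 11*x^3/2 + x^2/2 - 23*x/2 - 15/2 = (x - 3/2)*(x + 1)^2*(x + 5)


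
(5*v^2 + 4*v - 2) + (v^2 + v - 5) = 6*v^2 + 5*v - 7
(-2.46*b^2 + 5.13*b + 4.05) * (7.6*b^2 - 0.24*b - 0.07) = -18.696*b^4 + 39.5784*b^3 + 29.721*b^2 - 1.3311*b - 0.2835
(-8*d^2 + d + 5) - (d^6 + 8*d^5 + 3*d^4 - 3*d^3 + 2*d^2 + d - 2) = -d^6 - 8*d^5 - 3*d^4 + 3*d^3 - 10*d^2 + 7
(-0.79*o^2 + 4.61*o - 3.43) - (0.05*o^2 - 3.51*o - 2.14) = -0.84*o^2 + 8.12*o - 1.29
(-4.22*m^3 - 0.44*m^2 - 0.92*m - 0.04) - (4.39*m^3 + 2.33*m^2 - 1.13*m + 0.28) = -8.61*m^3 - 2.77*m^2 + 0.21*m - 0.32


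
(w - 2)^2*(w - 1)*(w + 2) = w^4 - 3*w^3 - 2*w^2 + 12*w - 8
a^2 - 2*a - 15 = (a - 5)*(a + 3)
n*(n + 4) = n^2 + 4*n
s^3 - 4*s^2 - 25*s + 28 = (s - 7)*(s - 1)*(s + 4)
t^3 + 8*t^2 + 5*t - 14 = (t - 1)*(t + 2)*(t + 7)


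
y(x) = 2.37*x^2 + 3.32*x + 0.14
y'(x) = 4.74*x + 3.32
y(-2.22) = 4.45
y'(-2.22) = -7.20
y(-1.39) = 0.10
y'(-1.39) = -3.27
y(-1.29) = -0.20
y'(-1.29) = -2.79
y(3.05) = 32.31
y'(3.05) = 17.78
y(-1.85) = 2.11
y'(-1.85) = -5.45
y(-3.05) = 12.06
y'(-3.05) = -11.14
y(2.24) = 19.47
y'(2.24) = 13.94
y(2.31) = 20.46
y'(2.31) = 14.27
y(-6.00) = 65.54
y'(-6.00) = -25.12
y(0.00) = 0.14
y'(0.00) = 3.32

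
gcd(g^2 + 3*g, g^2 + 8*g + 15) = g + 3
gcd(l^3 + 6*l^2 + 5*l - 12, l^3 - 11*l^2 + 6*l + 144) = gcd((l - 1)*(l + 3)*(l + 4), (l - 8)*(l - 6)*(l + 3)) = l + 3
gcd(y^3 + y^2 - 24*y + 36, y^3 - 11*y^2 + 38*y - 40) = y - 2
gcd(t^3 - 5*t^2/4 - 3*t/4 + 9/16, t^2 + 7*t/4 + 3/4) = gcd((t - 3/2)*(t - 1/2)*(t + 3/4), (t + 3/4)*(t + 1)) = t + 3/4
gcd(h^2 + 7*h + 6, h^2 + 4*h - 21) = 1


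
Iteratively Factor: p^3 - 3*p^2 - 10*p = (p - 5)*(p^2 + 2*p) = (p - 5)*(p + 2)*(p)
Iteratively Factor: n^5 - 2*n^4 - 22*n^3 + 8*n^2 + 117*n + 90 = (n - 5)*(n^4 + 3*n^3 - 7*n^2 - 27*n - 18) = (n - 5)*(n + 2)*(n^3 + n^2 - 9*n - 9) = (n - 5)*(n + 1)*(n + 2)*(n^2 - 9) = (n - 5)*(n + 1)*(n + 2)*(n + 3)*(n - 3)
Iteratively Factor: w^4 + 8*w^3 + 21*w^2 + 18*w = (w + 3)*(w^3 + 5*w^2 + 6*w) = w*(w + 3)*(w^2 + 5*w + 6) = w*(w + 2)*(w + 3)*(w + 3)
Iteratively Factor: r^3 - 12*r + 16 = (r - 2)*(r^2 + 2*r - 8) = (r - 2)*(r + 4)*(r - 2)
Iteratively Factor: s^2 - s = (s)*(s - 1)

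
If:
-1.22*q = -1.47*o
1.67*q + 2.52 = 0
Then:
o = -1.25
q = -1.51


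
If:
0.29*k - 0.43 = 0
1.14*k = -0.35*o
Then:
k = 1.48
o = -4.83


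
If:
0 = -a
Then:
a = 0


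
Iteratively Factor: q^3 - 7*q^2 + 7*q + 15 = (q - 3)*(q^2 - 4*q - 5) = (q - 5)*(q - 3)*(q + 1)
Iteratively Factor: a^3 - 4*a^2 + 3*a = (a - 1)*(a^2 - 3*a) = (a - 3)*(a - 1)*(a)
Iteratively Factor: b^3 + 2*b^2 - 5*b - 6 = (b + 1)*(b^2 + b - 6) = (b - 2)*(b + 1)*(b + 3)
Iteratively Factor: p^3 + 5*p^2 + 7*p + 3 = (p + 1)*(p^2 + 4*p + 3) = (p + 1)*(p + 3)*(p + 1)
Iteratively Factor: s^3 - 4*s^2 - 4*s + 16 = (s - 4)*(s^2 - 4) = (s - 4)*(s - 2)*(s + 2)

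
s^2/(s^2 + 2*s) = s/(s + 2)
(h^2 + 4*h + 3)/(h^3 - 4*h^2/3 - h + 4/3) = 3*(h + 3)/(3*h^2 - 7*h + 4)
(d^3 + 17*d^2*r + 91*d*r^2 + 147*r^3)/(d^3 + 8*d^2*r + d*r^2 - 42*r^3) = (-d - 7*r)/(-d + 2*r)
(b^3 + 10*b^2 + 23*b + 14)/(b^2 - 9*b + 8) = (b^3 + 10*b^2 + 23*b + 14)/(b^2 - 9*b + 8)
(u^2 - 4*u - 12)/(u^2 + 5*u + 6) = (u - 6)/(u + 3)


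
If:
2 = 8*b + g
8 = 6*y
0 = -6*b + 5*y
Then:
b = 10/9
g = -62/9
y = 4/3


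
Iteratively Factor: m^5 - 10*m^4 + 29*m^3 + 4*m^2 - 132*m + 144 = (m - 4)*(m^4 - 6*m^3 + 5*m^2 + 24*m - 36) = (m - 4)*(m - 2)*(m^3 - 4*m^2 - 3*m + 18) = (m - 4)*(m - 2)*(m + 2)*(m^2 - 6*m + 9) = (m - 4)*(m - 3)*(m - 2)*(m + 2)*(m - 3)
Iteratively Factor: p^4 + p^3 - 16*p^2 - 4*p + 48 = (p - 2)*(p^3 + 3*p^2 - 10*p - 24) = (p - 3)*(p - 2)*(p^2 + 6*p + 8) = (p - 3)*(p - 2)*(p + 4)*(p + 2)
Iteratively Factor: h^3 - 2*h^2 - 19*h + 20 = (h - 1)*(h^2 - h - 20) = (h - 5)*(h - 1)*(h + 4)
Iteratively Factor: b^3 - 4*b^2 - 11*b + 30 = (b - 2)*(b^2 - 2*b - 15) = (b - 2)*(b + 3)*(b - 5)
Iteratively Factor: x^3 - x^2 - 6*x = (x - 3)*(x^2 + 2*x) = x*(x - 3)*(x + 2)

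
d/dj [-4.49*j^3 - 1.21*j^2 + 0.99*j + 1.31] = -13.47*j^2 - 2.42*j + 0.99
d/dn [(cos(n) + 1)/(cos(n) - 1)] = 2*sin(n)/(cos(n) - 1)^2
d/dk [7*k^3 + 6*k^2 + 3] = 3*k*(7*k + 4)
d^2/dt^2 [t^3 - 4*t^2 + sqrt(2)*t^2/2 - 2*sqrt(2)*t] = 6*t - 8 + sqrt(2)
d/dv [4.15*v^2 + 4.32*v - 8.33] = 8.3*v + 4.32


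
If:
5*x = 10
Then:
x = 2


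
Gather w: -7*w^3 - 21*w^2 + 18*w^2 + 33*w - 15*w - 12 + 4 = -7*w^3 - 3*w^2 + 18*w - 8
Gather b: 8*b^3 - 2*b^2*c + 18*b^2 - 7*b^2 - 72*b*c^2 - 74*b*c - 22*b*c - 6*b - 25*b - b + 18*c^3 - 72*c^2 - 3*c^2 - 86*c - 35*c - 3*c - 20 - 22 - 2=8*b^3 + b^2*(11 - 2*c) + b*(-72*c^2 - 96*c - 32) + 18*c^3 - 75*c^2 - 124*c - 44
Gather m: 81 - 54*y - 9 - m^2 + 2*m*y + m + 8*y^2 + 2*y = -m^2 + m*(2*y + 1) + 8*y^2 - 52*y + 72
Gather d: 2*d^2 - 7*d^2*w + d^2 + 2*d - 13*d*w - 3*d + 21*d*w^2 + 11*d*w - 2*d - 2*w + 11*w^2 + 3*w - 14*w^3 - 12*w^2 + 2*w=d^2*(3 - 7*w) + d*(21*w^2 - 2*w - 3) - 14*w^3 - w^2 + 3*w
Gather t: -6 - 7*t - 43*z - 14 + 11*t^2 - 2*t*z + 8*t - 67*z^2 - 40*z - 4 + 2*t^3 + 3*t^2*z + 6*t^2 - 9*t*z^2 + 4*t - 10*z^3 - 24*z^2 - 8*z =2*t^3 + t^2*(3*z + 17) + t*(-9*z^2 - 2*z + 5) - 10*z^3 - 91*z^2 - 91*z - 24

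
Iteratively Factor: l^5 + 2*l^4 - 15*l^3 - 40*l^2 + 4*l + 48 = (l + 3)*(l^4 - l^3 - 12*l^2 - 4*l + 16) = (l + 2)*(l + 3)*(l^3 - 3*l^2 - 6*l + 8) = (l + 2)^2*(l + 3)*(l^2 - 5*l + 4) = (l - 4)*(l + 2)^2*(l + 3)*(l - 1)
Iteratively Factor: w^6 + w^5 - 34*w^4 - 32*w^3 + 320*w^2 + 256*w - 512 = (w - 4)*(w^5 + 5*w^4 - 14*w^3 - 88*w^2 - 32*w + 128) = (w - 4)*(w + 4)*(w^4 + w^3 - 18*w^2 - 16*w + 32) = (w - 4)*(w + 2)*(w + 4)*(w^3 - w^2 - 16*w + 16) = (w - 4)*(w + 2)*(w + 4)^2*(w^2 - 5*w + 4) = (w - 4)*(w - 1)*(w + 2)*(w + 4)^2*(w - 4)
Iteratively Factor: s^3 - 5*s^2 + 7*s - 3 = (s - 1)*(s^2 - 4*s + 3) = (s - 3)*(s - 1)*(s - 1)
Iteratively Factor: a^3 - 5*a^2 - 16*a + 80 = (a - 4)*(a^2 - a - 20) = (a - 5)*(a - 4)*(a + 4)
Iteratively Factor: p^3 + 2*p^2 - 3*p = (p - 1)*(p^2 + 3*p) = p*(p - 1)*(p + 3)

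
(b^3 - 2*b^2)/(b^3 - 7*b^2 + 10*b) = b/(b - 5)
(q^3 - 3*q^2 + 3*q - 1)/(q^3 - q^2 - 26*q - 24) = (-q^3 + 3*q^2 - 3*q + 1)/(-q^3 + q^2 + 26*q + 24)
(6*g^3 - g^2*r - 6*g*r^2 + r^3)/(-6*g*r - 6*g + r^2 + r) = (-g^2 + r^2)/(r + 1)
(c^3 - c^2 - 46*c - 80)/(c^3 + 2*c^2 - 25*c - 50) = (c - 8)/(c - 5)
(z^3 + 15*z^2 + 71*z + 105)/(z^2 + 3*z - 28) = (z^2 + 8*z + 15)/(z - 4)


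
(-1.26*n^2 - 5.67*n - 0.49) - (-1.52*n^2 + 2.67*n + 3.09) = 0.26*n^2 - 8.34*n - 3.58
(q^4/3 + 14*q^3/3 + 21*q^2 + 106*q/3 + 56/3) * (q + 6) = q^5/3 + 20*q^4/3 + 49*q^3 + 484*q^2/3 + 692*q/3 + 112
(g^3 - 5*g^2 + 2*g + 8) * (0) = 0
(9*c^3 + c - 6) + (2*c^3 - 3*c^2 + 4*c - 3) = 11*c^3 - 3*c^2 + 5*c - 9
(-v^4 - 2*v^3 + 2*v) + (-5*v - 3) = -v^4 - 2*v^3 - 3*v - 3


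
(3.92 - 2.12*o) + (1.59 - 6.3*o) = 5.51 - 8.42*o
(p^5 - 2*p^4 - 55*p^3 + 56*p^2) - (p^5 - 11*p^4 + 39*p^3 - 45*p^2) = 9*p^4 - 94*p^3 + 101*p^2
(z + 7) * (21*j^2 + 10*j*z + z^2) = 21*j^2*z + 147*j^2 + 10*j*z^2 + 70*j*z + z^3 + 7*z^2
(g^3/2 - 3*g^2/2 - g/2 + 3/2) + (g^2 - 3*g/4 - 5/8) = g^3/2 - g^2/2 - 5*g/4 + 7/8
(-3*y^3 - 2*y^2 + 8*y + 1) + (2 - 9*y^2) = -3*y^3 - 11*y^2 + 8*y + 3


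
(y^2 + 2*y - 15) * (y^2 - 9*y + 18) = y^4 - 7*y^3 - 15*y^2 + 171*y - 270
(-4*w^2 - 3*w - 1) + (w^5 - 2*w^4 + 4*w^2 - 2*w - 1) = w^5 - 2*w^4 - 5*w - 2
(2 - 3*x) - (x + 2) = -4*x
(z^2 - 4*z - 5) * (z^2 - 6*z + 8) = z^4 - 10*z^3 + 27*z^2 - 2*z - 40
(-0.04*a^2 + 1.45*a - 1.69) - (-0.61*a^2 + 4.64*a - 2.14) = 0.57*a^2 - 3.19*a + 0.45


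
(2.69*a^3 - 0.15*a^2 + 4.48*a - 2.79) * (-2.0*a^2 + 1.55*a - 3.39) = -5.38*a^5 + 4.4695*a^4 - 18.3116*a^3 + 13.0325*a^2 - 19.5117*a + 9.4581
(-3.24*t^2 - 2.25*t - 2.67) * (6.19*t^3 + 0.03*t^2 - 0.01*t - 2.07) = -20.0556*t^5 - 14.0247*t^4 - 16.5624*t^3 + 6.6492*t^2 + 4.6842*t + 5.5269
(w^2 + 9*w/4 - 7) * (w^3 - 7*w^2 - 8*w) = w^5 - 19*w^4/4 - 123*w^3/4 + 31*w^2 + 56*w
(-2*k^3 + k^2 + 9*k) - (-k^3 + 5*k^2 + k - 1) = -k^3 - 4*k^2 + 8*k + 1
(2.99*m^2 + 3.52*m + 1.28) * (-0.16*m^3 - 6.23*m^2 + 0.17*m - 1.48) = -0.4784*m^5 - 19.1909*m^4 - 21.6261*m^3 - 11.8012*m^2 - 4.992*m - 1.8944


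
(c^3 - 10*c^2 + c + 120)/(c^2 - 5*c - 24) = c - 5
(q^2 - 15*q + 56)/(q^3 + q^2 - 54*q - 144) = (q - 7)/(q^2 + 9*q + 18)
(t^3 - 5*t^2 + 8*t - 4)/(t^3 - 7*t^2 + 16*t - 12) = (t - 1)/(t - 3)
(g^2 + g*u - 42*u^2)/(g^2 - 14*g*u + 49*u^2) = (g^2 + g*u - 42*u^2)/(g^2 - 14*g*u + 49*u^2)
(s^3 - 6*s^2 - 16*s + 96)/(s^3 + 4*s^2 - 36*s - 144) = (s - 4)/(s + 6)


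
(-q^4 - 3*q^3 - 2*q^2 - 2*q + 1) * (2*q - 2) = -2*q^5 - 4*q^4 + 2*q^3 + 6*q - 2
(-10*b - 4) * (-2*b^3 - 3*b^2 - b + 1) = 20*b^4 + 38*b^3 + 22*b^2 - 6*b - 4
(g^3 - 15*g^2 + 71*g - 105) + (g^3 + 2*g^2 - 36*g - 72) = 2*g^3 - 13*g^2 + 35*g - 177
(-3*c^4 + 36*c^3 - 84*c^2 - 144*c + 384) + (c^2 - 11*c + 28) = -3*c^4 + 36*c^3 - 83*c^2 - 155*c + 412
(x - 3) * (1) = x - 3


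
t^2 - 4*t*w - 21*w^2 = (t - 7*w)*(t + 3*w)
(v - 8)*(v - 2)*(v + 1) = v^3 - 9*v^2 + 6*v + 16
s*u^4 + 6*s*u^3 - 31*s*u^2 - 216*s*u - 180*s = (u - 6)*(u + 5)*(u + 6)*(s*u + s)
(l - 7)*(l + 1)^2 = l^3 - 5*l^2 - 13*l - 7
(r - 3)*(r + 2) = r^2 - r - 6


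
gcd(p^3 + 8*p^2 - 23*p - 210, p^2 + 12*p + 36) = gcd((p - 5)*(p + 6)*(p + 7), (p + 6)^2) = p + 6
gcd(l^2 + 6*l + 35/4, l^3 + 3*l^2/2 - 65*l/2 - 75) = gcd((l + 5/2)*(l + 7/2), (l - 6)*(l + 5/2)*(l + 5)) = l + 5/2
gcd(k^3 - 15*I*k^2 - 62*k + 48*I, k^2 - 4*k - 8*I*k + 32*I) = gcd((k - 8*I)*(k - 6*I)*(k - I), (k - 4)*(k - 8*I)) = k - 8*I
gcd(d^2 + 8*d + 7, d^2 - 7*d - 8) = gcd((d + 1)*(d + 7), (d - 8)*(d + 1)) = d + 1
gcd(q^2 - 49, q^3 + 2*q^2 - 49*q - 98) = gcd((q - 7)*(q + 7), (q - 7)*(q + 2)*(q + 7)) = q^2 - 49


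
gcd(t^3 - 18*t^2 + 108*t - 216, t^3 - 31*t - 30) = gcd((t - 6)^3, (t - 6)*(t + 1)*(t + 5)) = t - 6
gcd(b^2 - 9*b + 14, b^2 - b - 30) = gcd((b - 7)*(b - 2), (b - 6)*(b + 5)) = 1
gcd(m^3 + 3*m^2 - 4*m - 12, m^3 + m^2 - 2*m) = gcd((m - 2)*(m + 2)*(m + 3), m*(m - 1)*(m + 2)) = m + 2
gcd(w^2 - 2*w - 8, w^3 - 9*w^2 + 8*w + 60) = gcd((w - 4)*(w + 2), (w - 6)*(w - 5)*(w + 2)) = w + 2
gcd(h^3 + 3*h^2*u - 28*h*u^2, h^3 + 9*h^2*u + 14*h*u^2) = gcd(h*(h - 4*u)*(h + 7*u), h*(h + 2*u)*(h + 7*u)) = h^2 + 7*h*u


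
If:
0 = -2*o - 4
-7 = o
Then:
No Solution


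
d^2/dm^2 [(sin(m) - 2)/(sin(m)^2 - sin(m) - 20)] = (sin(m)^5 - 7*sin(m)^4 + 124*sin(m)^3 - 170*sin(m)^2 + 308*sin(m) + 124)/(sin(m) + cos(m)^2 + 19)^3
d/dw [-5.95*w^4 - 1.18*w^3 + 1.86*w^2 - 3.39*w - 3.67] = -23.8*w^3 - 3.54*w^2 + 3.72*w - 3.39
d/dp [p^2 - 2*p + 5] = 2*p - 2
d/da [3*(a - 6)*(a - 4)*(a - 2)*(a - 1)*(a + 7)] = 15*a^4 - 72*a^3 - 315*a^2 + 1800*a - 1788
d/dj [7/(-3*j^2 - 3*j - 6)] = 7*(2*j + 1)/(3*(j^2 + j + 2)^2)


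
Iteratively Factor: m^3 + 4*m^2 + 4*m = (m + 2)*(m^2 + 2*m) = m*(m + 2)*(m + 2)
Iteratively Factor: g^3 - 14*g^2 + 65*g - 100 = (g - 5)*(g^2 - 9*g + 20) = (g - 5)*(g - 4)*(g - 5)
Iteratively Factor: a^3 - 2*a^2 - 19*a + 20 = (a + 4)*(a^2 - 6*a + 5) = (a - 5)*(a + 4)*(a - 1)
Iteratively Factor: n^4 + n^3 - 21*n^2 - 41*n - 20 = (n + 4)*(n^3 - 3*n^2 - 9*n - 5) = (n + 1)*(n + 4)*(n^2 - 4*n - 5) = (n + 1)^2*(n + 4)*(n - 5)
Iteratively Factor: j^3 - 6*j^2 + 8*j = (j - 4)*(j^2 - 2*j) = (j - 4)*(j - 2)*(j)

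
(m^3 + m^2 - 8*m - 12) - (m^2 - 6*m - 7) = m^3 - 2*m - 5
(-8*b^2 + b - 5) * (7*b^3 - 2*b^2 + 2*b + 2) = -56*b^5 + 23*b^4 - 53*b^3 - 4*b^2 - 8*b - 10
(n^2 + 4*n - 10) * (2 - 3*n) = -3*n^3 - 10*n^2 + 38*n - 20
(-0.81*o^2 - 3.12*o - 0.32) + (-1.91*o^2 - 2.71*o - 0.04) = -2.72*o^2 - 5.83*o - 0.36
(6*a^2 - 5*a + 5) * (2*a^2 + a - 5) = 12*a^4 - 4*a^3 - 25*a^2 + 30*a - 25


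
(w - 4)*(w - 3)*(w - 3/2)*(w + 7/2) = w^4 - 5*w^3 - 29*w^2/4 + 243*w/4 - 63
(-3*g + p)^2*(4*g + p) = 36*g^3 - 15*g^2*p - 2*g*p^2 + p^3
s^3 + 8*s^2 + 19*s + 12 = (s + 1)*(s + 3)*(s + 4)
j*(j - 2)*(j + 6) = j^3 + 4*j^2 - 12*j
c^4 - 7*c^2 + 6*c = c*(c - 2)*(c - 1)*(c + 3)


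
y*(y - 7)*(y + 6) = y^3 - y^2 - 42*y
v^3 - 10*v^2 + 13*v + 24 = (v - 8)*(v - 3)*(v + 1)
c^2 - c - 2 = (c - 2)*(c + 1)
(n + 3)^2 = n^2 + 6*n + 9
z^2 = z^2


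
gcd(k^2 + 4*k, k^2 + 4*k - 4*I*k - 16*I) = k + 4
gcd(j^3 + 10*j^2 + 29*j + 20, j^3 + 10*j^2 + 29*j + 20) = j^3 + 10*j^2 + 29*j + 20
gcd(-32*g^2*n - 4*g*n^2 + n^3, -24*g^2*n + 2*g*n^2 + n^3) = n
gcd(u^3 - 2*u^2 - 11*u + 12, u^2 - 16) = u - 4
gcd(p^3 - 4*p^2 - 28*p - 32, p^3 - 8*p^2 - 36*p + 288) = p - 8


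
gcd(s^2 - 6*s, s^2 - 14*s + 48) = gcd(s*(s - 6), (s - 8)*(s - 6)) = s - 6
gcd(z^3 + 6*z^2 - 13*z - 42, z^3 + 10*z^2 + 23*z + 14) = z^2 + 9*z + 14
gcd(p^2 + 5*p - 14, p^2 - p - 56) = p + 7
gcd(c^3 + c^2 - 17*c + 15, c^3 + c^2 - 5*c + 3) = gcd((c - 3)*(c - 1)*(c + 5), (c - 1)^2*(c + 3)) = c - 1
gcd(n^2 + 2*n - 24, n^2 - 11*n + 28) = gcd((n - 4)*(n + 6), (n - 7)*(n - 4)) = n - 4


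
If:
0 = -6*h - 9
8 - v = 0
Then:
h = -3/2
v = 8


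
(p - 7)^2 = p^2 - 14*p + 49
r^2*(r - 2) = r^3 - 2*r^2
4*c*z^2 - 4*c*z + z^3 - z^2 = z*(4*c + z)*(z - 1)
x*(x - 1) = x^2 - x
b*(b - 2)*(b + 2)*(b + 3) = b^4 + 3*b^3 - 4*b^2 - 12*b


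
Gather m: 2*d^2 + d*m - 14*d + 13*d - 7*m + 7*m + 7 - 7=2*d^2 + d*m - d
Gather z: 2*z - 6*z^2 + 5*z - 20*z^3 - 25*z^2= -20*z^3 - 31*z^2 + 7*z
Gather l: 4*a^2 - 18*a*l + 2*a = 4*a^2 - 18*a*l + 2*a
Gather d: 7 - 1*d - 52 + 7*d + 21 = 6*d - 24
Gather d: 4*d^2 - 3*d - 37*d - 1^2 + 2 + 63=4*d^2 - 40*d + 64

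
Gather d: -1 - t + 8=7 - t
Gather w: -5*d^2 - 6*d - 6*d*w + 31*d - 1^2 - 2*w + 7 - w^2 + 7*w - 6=-5*d^2 + 25*d - w^2 + w*(5 - 6*d)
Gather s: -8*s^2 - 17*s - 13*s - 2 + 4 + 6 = -8*s^2 - 30*s + 8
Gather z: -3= -3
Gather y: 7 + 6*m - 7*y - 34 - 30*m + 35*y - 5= -24*m + 28*y - 32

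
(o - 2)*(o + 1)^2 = o^3 - 3*o - 2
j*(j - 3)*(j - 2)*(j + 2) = j^4 - 3*j^3 - 4*j^2 + 12*j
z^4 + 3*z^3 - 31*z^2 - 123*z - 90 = (z - 6)*(z + 1)*(z + 3)*(z + 5)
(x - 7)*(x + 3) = x^2 - 4*x - 21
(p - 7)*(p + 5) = p^2 - 2*p - 35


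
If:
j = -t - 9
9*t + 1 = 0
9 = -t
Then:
No Solution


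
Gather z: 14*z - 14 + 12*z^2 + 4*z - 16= 12*z^2 + 18*z - 30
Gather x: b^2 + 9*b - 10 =b^2 + 9*b - 10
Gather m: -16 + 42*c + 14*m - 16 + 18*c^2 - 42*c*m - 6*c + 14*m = 18*c^2 + 36*c + m*(28 - 42*c) - 32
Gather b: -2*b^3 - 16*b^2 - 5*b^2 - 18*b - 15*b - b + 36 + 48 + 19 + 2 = -2*b^3 - 21*b^2 - 34*b + 105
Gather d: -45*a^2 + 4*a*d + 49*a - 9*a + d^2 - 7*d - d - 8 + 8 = -45*a^2 + 40*a + d^2 + d*(4*a - 8)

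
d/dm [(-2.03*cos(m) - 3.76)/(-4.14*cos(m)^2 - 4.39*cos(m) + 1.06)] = (8.4042*cos(m)^2 + 31.1328*cos(m) + 18.6582)*sin(m)/(17.1396*cos(m)^4 + 36.3492*cos(m)^3 + 10.4953*cos(m)^2 - 9.3068*cos(m) + 1.1236)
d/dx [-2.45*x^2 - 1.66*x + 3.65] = -4.9*x - 1.66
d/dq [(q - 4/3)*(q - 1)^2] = (q - 1)*(9*q - 11)/3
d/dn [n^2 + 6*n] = 2*n + 6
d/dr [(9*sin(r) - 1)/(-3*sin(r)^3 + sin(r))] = (54*sin(r) - 9 + sin(r)^(-2))*cos(r)/(3*sin(r)^2 - 1)^2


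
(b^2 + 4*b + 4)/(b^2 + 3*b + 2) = (b + 2)/(b + 1)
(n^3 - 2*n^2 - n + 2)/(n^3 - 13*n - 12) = (n^2 - 3*n + 2)/(n^2 - n - 12)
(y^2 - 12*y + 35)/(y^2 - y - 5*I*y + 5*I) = (y^2 - 12*y + 35)/(y^2 - y - 5*I*y + 5*I)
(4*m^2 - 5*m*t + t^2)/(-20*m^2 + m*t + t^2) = (-m + t)/(5*m + t)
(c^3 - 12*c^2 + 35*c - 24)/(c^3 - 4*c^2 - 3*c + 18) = (c^2 - 9*c + 8)/(c^2 - c - 6)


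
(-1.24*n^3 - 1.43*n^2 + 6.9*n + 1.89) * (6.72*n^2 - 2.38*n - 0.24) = -8.3328*n^5 - 6.6584*n^4 + 50.069*n^3 - 3.378*n^2 - 6.1542*n - 0.4536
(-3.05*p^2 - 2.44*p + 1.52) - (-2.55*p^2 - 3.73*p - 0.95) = -0.5*p^2 + 1.29*p + 2.47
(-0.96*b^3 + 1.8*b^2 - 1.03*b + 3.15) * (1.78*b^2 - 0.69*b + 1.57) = -1.7088*b^5 + 3.8664*b^4 - 4.5826*b^3 + 9.1437*b^2 - 3.7906*b + 4.9455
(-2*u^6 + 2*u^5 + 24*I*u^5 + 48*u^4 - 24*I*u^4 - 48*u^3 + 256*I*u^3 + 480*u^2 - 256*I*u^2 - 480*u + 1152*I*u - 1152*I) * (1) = -2*u^6 + 2*u^5 + 24*I*u^5 + 48*u^4 - 24*I*u^4 - 48*u^3 + 256*I*u^3 + 480*u^2 - 256*I*u^2 - 480*u + 1152*I*u - 1152*I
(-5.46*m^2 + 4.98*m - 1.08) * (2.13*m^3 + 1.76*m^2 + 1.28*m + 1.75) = -11.6298*m^5 + 0.9978*m^4 - 0.524399999999999*m^3 - 5.0814*m^2 + 7.3326*m - 1.89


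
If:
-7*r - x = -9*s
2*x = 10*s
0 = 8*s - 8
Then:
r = 4/7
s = 1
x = 5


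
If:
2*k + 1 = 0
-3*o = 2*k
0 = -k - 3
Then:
No Solution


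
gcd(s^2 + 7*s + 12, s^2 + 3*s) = s + 3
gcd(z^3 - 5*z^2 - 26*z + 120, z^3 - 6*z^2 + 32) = z - 4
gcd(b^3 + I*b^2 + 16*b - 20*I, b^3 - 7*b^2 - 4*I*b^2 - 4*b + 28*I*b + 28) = b^2 - 4*I*b - 4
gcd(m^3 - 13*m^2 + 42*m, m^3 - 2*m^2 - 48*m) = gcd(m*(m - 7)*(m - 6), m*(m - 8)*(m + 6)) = m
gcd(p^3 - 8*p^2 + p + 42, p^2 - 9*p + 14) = p - 7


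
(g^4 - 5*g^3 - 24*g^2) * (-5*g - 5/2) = -5*g^5 + 45*g^4/2 + 265*g^3/2 + 60*g^2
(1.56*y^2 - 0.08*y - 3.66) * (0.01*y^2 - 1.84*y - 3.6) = 0.0156*y^4 - 2.8712*y^3 - 5.5054*y^2 + 7.0224*y + 13.176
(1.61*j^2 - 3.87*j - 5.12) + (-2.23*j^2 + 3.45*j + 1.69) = -0.62*j^2 - 0.42*j - 3.43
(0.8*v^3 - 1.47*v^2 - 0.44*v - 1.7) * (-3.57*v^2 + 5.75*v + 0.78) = -2.856*v^5 + 9.8479*v^4 - 6.2577*v^3 + 2.3924*v^2 - 10.1182*v - 1.326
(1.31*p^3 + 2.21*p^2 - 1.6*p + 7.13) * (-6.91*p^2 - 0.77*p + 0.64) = -9.0521*p^5 - 16.2798*p^4 + 10.1927*p^3 - 46.6219*p^2 - 6.5141*p + 4.5632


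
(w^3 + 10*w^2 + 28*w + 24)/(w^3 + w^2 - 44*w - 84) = (w + 2)/(w - 7)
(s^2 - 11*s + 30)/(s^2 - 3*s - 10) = (s - 6)/(s + 2)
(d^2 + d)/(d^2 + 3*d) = (d + 1)/(d + 3)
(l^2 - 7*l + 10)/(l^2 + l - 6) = (l - 5)/(l + 3)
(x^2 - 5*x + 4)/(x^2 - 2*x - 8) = (x - 1)/(x + 2)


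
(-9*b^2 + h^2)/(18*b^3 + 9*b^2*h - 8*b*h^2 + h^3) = (-3*b - h)/(6*b^2 + 5*b*h - h^2)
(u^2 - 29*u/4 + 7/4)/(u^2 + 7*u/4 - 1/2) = (u - 7)/(u + 2)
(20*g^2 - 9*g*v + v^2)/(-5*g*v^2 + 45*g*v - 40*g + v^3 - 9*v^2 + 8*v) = (-4*g + v)/(v^2 - 9*v + 8)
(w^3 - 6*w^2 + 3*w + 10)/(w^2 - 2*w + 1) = (w^3 - 6*w^2 + 3*w + 10)/(w^2 - 2*w + 1)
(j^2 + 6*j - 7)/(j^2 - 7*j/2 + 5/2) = 2*(j + 7)/(2*j - 5)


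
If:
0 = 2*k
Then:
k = 0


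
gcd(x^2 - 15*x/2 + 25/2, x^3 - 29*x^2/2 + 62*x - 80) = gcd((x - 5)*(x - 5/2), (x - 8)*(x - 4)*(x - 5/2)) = x - 5/2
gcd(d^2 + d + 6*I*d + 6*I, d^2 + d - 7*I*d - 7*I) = d + 1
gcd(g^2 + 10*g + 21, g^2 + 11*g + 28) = g + 7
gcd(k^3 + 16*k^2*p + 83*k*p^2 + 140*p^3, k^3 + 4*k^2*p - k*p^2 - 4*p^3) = k + 4*p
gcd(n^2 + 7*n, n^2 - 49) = n + 7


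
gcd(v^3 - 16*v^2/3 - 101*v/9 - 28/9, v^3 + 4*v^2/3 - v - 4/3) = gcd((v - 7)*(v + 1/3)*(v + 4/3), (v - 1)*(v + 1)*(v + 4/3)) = v + 4/3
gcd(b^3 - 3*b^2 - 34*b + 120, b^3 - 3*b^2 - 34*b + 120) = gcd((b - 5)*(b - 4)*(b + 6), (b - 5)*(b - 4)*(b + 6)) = b^3 - 3*b^2 - 34*b + 120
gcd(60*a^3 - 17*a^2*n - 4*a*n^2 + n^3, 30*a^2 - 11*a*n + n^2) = 5*a - n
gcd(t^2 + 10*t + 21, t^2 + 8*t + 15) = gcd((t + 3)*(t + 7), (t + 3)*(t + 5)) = t + 3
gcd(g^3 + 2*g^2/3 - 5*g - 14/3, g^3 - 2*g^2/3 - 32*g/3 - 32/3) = g + 2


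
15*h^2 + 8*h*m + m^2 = (3*h + m)*(5*h + m)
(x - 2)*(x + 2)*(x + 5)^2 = x^4 + 10*x^3 + 21*x^2 - 40*x - 100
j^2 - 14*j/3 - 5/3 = (j - 5)*(j + 1/3)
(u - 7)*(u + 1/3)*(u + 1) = u^3 - 17*u^2/3 - 9*u - 7/3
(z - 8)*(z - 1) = z^2 - 9*z + 8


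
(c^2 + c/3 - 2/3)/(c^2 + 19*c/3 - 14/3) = (c + 1)/(c + 7)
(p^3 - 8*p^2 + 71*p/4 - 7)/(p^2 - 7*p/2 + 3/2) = (p^2 - 15*p/2 + 14)/(p - 3)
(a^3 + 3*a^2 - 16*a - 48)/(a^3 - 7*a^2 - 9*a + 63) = (a^2 - 16)/(a^2 - 10*a + 21)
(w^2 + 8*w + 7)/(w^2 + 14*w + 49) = (w + 1)/(w + 7)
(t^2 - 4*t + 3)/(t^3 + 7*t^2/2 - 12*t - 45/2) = 2*(t - 1)/(2*t^2 + 13*t + 15)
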